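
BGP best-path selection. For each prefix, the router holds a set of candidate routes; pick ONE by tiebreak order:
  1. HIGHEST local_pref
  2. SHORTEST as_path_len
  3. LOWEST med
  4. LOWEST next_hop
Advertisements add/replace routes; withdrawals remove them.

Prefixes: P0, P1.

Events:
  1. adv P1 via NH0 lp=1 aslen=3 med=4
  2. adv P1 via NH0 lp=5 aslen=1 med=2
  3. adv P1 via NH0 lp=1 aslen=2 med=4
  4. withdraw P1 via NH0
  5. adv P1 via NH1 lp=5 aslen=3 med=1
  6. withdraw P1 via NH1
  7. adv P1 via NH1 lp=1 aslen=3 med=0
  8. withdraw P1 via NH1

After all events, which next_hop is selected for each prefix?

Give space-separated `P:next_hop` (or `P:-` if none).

Op 1: best P0=- P1=NH0
Op 2: best P0=- P1=NH0
Op 3: best P0=- P1=NH0
Op 4: best P0=- P1=-
Op 5: best P0=- P1=NH1
Op 6: best P0=- P1=-
Op 7: best P0=- P1=NH1
Op 8: best P0=- P1=-

Answer: P0:- P1:-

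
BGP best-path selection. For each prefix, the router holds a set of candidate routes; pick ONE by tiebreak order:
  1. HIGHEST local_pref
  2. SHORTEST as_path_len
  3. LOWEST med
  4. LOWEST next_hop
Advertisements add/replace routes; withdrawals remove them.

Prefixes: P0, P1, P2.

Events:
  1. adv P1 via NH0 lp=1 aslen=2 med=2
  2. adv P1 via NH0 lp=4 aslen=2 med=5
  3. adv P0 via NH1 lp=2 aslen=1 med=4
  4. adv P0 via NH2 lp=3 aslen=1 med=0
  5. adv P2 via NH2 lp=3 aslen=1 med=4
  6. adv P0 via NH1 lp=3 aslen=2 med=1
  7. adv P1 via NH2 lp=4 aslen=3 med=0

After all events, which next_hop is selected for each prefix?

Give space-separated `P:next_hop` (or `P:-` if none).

Op 1: best P0=- P1=NH0 P2=-
Op 2: best P0=- P1=NH0 P2=-
Op 3: best P0=NH1 P1=NH0 P2=-
Op 4: best P0=NH2 P1=NH0 P2=-
Op 5: best P0=NH2 P1=NH0 P2=NH2
Op 6: best P0=NH2 P1=NH0 P2=NH2
Op 7: best P0=NH2 P1=NH0 P2=NH2

Answer: P0:NH2 P1:NH0 P2:NH2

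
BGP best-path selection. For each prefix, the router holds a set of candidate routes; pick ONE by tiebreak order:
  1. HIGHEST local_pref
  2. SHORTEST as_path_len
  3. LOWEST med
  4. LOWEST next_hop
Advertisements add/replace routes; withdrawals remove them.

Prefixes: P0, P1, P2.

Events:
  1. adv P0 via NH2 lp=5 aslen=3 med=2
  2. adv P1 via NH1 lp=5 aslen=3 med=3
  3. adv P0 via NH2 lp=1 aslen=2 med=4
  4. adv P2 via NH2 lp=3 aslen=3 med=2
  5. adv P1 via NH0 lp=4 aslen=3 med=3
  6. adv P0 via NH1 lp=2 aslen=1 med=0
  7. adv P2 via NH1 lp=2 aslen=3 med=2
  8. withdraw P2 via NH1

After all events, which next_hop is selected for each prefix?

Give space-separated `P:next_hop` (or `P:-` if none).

Op 1: best P0=NH2 P1=- P2=-
Op 2: best P0=NH2 P1=NH1 P2=-
Op 3: best P0=NH2 P1=NH1 P2=-
Op 4: best P0=NH2 P1=NH1 P2=NH2
Op 5: best P0=NH2 P1=NH1 P2=NH2
Op 6: best P0=NH1 P1=NH1 P2=NH2
Op 7: best P0=NH1 P1=NH1 P2=NH2
Op 8: best P0=NH1 P1=NH1 P2=NH2

Answer: P0:NH1 P1:NH1 P2:NH2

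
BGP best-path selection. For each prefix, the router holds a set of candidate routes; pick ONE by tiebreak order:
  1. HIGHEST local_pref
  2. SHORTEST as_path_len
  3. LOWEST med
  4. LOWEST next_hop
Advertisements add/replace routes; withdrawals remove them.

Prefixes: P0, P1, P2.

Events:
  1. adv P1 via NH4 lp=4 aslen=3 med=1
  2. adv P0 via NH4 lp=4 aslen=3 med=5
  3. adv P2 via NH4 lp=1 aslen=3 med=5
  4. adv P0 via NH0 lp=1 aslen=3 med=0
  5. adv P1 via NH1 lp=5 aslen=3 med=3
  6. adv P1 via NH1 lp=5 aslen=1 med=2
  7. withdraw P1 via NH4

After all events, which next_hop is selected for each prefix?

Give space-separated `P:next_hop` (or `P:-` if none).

Answer: P0:NH4 P1:NH1 P2:NH4

Derivation:
Op 1: best P0=- P1=NH4 P2=-
Op 2: best P0=NH4 P1=NH4 P2=-
Op 3: best P0=NH4 P1=NH4 P2=NH4
Op 4: best P0=NH4 P1=NH4 P2=NH4
Op 5: best P0=NH4 P1=NH1 P2=NH4
Op 6: best P0=NH4 P1=NH1 P2=NH4
Op 7: best P0=NH4 P1=NH1 P2=NH4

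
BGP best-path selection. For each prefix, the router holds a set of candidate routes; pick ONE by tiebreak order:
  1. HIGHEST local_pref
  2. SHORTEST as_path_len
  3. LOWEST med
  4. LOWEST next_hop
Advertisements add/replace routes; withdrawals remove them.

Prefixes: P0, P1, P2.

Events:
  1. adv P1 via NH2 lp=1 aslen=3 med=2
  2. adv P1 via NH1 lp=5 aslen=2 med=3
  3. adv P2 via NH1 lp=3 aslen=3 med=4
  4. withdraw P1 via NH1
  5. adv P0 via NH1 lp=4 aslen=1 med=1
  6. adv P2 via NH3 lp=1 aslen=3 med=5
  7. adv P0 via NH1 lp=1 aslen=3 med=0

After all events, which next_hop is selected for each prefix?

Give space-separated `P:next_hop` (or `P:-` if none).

Op 1: best P0=- P1=NH2 P2=-
Op 2: best P0=- P1=NH1 P2=-
Op 3: best P0=- P1=NH1 P2=NH1
Op 4: best P0=- P1=NH2 P2=NH1
Op 5: best P0=NH1 P1=NH2 P2=NH1
Op 6: best P0=NH1 P1=NH2 P2=NH1
Op 7: best P0=NH1 P1=NH2 P2=NH1

Answer: P0:NH1 P1:NH2 P2:NH1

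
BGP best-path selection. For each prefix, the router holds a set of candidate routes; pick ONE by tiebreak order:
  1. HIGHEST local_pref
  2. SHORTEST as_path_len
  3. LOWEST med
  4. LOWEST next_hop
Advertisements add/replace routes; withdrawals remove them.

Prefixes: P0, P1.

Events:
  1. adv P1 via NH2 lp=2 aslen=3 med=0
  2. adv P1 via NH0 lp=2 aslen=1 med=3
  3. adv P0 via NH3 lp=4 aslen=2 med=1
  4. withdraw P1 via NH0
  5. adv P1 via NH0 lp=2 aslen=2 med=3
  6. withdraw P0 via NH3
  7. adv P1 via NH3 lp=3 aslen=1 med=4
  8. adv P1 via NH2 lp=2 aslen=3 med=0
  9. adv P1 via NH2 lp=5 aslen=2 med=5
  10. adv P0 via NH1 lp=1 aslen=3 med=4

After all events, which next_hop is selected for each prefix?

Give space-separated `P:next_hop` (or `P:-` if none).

Answer: P0:NH1 P1:NH2

Derivation:
Op 1: best P0=- P1=NH2
Op 2: best P0=- P1=NH0
Op 3: best P0=NH3 P1=NH0
Op 4: best P0=NH3 P1=NH2
Op 5: best P0=NH3 P1=NH0
Op 6: best P0=- P1=NH0
Op 7: best P0=- P1=NH3
Op 8: best P0=- P1=NH3
Op 9: best P0=- P1=NH2
Op 10: best P0=NH1 P1=NH2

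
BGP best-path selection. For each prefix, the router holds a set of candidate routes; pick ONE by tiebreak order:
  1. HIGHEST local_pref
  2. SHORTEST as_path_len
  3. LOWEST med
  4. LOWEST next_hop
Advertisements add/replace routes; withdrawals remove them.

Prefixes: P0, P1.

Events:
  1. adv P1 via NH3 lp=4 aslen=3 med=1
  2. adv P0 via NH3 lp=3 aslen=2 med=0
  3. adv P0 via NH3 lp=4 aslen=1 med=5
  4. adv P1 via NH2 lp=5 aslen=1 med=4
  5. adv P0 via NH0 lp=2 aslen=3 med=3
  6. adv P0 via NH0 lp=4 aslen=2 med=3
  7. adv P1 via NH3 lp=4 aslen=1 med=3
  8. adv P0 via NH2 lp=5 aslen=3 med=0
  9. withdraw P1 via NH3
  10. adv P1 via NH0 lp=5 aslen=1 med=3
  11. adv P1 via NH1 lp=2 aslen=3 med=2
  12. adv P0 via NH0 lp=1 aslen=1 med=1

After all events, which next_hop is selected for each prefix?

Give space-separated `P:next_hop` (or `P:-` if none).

Answer: P0:NH2 P1:NH0

Derivation:
Op 1: best P0=- P1=NH3
Op 2: best P0=NH3 P1=NH3
Op 3: best P0=NH3 P1=NH3
Op 4: best P0=NH3 P1=NH2
Op 5: best P0=NH3 P1=NH2
Op 6: best P0=NH3 P1=NH2
Op 7: best P0=NH3 P1=NH2
Op 8: best P0=NH2 P1=NH2
Op 9: best P0=NH2 P1=NH2
Op 10: best P0=NH2 P1=NH0
Op 11: best P0=NH2 P1=NH0
Op 12: best P0=NH2 P1=NH0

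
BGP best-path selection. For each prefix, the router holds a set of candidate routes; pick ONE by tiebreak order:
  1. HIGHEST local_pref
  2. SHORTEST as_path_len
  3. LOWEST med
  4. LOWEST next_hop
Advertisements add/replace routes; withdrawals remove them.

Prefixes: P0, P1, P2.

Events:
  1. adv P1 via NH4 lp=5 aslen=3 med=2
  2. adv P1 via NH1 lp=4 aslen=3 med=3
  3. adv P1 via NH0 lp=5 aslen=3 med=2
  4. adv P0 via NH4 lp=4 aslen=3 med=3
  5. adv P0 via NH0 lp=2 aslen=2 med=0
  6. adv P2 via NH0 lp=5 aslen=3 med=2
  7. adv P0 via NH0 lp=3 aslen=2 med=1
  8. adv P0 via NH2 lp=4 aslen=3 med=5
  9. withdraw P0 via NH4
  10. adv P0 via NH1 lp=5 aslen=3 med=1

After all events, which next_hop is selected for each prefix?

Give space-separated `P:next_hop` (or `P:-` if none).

Answer: P0:NH1 P1:NH0 P2:NH0

Derivation:
Op 1: best P0=- P1=NH4 P2=-
Op 2: best P0=- P1=NH4 P2=-
Op 3: best P0=- P1=NH0 P2=-
Op 4: best P0=NH4 P1=NH0 P2=-
Op 5: best P0=NH4 P1=NH0 P2=-
Op 6: best P0=NH4 P1=NH0 P2=NH0
Op 7: best P0=NH4 P1=NH0 P2=NH0
Op 8: best P0=NH4 P1=NH0 P2=NH0
Op 9: best P0=NH2 P1=NH0 P2=NH0
Op 10: best P0=NH1 P1=NH0 P2=NH0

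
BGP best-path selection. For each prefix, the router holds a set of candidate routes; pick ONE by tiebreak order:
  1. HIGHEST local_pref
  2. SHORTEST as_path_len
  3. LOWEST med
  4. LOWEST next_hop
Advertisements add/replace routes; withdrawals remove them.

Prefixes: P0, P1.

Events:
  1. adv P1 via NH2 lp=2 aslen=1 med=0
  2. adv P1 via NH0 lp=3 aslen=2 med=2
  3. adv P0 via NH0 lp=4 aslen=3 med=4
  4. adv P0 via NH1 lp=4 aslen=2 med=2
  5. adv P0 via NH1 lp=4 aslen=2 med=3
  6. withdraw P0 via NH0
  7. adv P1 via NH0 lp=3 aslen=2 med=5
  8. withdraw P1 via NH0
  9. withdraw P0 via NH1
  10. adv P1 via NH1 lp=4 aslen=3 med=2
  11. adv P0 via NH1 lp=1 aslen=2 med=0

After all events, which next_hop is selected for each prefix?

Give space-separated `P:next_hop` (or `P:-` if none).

Answer: P0:NH1 P1:NH1

Derivation:
Op 1: best P0=- P1=NH2
Op 2: best P0=- P1=NH0
Op 3: best P0=NH0 P1=NH0
Op 4: best P0=NH1 P1=NH0
Op 5: best P0=NH1 P1=NH0
Op 6: best P0=NH1 P1=NH0
Op 7: best P0=NH1 P1=NH0
Op 8: best P0=NH1 P1=NH2
Op 9: best P0=- P1=NH2
Op 10: best P0=- P1=NH1
Op 11: best P0=NH1 P1=NH1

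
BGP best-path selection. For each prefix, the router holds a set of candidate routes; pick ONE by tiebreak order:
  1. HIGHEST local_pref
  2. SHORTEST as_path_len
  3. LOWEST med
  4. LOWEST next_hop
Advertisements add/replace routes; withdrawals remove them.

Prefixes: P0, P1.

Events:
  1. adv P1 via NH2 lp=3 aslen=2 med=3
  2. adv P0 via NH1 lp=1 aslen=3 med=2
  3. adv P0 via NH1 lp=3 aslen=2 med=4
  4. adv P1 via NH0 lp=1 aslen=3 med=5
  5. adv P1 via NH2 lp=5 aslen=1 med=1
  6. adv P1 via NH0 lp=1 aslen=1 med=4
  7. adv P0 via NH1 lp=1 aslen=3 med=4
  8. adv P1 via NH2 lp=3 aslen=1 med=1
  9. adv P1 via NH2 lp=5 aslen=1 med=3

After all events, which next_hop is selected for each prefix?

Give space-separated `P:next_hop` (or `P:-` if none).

Answer: P0:NH1 P1:NH2

Derivation:
Op 1: best P0=- P1=NH2
Op 2: best P0=NH1 P1=NH2
Op 3: best P0=NH1 P1=NH2
Op 4: best P0=NH1 P1=NH2
Op 5: best P0=NH1 P1=NH2
Op 6: best P0=NH1 P1=NH2
Op 7: best P0=NH1 P1=NH2
Op 8: best P0=NH1 P1=NH2
Op 9: best P0=NH1 P1=NH2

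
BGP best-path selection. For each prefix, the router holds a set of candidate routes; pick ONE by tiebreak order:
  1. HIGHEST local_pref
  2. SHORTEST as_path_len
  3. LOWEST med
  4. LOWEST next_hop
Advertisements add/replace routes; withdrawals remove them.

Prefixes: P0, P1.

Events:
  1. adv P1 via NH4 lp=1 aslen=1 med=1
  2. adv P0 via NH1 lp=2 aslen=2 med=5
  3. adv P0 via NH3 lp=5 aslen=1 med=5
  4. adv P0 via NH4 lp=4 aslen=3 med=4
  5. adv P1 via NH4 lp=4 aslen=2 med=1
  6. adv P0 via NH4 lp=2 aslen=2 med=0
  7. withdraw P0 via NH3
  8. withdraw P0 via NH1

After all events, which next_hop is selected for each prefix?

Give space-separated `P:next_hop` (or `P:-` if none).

Answer: P0:NH4 P1:NH4

Derivation:
Op 1: best P0=- P1=NH4
Op 2: best P0=NH1 P1=NH4
Op 3: best P0=NH3 P1=NH4
Op 4: best P0=NH3 P1=NH4
Op 5: best P0=NH3 P1=NH4
Op 6: best P0=NH3 P1=NH4
Op 7: best P0=NH4 P1=NH4
Op 8: best P0=NH4 P1=NH4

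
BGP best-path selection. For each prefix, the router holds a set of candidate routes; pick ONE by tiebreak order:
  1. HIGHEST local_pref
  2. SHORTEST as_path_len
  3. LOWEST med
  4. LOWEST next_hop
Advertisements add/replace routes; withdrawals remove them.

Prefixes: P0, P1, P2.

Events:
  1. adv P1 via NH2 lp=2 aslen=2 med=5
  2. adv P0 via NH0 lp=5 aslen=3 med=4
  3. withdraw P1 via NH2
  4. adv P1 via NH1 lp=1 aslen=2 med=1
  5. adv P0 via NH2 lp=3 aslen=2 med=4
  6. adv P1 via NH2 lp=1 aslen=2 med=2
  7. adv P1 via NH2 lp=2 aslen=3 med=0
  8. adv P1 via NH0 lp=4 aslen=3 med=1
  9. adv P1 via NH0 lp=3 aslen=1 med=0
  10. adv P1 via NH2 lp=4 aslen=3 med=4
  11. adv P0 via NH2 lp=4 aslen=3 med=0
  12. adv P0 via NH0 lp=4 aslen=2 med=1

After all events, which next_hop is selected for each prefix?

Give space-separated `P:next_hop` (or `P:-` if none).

Answer: P0:NH0 P1:NH2 P2:-

Derivation:
Op 1: best P0=- P1=NH2 P2=-
Op 2: best P0=NH0 P1=NH2 P2=-
Op 3: best P0=NH0 P1=- P2=-
Op 4: best P0=NH0 P1=NH1 P2=-
Op 5: best P0=NH0 P1=NH1 P2=-
Op 6: best P0=NH0 P1=NH1 P2=-
Op 7: best P0=NH0 P1=NH2 P2=-
Op 8: best P0=NH0 P1=NH0 P2=-
Op 9: best P0=NH0 P1=NH0 P2=-
Op 10: best P0=NH0 P1=NH2 P2=-
Op 11: best P0=NH0 P1=NH2 P2=-
Op 12: best P0=NH0 P1=NH2 P2=-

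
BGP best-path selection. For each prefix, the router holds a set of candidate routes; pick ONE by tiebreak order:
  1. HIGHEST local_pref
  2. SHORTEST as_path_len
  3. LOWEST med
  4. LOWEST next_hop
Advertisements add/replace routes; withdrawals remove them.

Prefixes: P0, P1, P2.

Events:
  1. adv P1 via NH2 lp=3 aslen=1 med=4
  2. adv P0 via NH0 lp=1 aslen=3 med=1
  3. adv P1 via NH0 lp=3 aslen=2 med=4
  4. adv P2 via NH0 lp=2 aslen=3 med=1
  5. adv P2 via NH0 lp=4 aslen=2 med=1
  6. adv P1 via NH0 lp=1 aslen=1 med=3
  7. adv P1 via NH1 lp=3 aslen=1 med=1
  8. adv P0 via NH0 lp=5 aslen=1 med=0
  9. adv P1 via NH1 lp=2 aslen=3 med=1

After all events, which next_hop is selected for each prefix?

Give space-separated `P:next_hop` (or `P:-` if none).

Op 1: best P0=- P1=NH2 P2=-
Op 2: best P0=NH0 P1=NH2 P2=-
Op 3: best P0=NH0 P1=NH2 P2=-
Op 4: best P0=NH0 P1=NH2 P2=NH0
Op 5: best P0=NH0 P1=NH2 P2=NH0
Op 6: best P0=NH0 P1=NH2 P2=NH0
Op 7: best P0=NH0 P1=NH1 P2=NH0
Op 8: best P0=NH0 P1=NH1 P2=NH0
Op 9: best P0=NH0 P1=NH2 P2=NH0

Answer: P0:NH0 P1:NH2 P2:NH0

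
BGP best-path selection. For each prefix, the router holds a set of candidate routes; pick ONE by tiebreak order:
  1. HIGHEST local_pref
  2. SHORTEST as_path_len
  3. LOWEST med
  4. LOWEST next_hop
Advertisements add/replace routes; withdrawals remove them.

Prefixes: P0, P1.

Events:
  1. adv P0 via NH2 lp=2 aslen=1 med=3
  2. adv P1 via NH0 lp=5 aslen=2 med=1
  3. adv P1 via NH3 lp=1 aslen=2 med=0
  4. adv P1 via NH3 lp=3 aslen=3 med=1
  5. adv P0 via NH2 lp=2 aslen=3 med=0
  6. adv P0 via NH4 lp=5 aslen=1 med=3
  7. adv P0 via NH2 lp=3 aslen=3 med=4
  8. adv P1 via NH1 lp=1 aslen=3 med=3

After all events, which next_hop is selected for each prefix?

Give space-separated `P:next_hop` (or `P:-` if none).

Answer: P0:NH4 P1:NH0

Derivation:
Op 1: best P0=NH2 P1=-
Op 2: best P0=NH2 P1=NH0
Op 3: best P0=NH2 P1=NH0
Op 4: best P0=NH2 P1=NH0
Op 5: best P0=NH2 P1=NH0
Op 6: best P0=NH4 P1=NH0
Op 7: best P0=NH4 P1=NH0
Op 8: best P0=NH4 P1=NH0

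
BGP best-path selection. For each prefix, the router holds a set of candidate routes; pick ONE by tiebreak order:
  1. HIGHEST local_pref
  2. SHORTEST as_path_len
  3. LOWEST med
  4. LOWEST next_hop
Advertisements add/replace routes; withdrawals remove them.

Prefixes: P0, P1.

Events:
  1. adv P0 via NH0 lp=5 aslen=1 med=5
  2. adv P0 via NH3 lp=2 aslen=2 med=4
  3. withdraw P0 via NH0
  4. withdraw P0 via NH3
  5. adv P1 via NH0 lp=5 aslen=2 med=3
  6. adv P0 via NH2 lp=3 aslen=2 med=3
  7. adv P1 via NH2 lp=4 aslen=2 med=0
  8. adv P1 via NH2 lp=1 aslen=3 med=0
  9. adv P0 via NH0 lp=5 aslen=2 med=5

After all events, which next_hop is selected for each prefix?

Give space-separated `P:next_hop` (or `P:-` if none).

Answer: P0:NH0 P1:NH0

Derivation:
Op 1: best P0=NH0 P1=-
Op 2: best P0=NH0 P1=-
Op 3: best P0=NH3 P1=-
Op 4: best P0=- P1=-
Op 5: best P0=- P1=NH0
Op 6: best P0=NH2 P1=NH0
Op 7: best P0=NH2 P1=NH0
Op 8: best P0=NH2 P1=NH0
Op 9: best P0=NH0 P1=NH0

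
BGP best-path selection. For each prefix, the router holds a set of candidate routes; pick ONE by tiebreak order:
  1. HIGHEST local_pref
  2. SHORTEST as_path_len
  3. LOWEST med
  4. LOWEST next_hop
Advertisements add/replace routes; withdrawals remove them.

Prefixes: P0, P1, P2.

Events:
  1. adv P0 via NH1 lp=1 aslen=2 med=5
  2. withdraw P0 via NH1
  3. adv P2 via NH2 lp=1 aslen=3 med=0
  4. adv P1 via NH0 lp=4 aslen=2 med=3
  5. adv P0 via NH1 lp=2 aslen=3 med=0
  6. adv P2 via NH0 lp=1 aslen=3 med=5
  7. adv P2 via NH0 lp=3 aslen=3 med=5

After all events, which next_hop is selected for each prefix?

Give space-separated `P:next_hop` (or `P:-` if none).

Answer: P0:NH1 P1:NH0 P2:NH0

Derivation:
Op 1: best P0=NH1 P1=- P2=-
Op 2: best P0=- P1=- P2=-
Op 3: best P0=- P1=- P2=NH2
Op 4: best P0=- P1=NH0 P2=NH2
Op 5: best P0=NH1 P1=NH0 P2=NH2
Op 6: best P0=NH1 P1=NH0 P2=NH2
Op 7: best P0=NH1 P1=NH0 P2=NH0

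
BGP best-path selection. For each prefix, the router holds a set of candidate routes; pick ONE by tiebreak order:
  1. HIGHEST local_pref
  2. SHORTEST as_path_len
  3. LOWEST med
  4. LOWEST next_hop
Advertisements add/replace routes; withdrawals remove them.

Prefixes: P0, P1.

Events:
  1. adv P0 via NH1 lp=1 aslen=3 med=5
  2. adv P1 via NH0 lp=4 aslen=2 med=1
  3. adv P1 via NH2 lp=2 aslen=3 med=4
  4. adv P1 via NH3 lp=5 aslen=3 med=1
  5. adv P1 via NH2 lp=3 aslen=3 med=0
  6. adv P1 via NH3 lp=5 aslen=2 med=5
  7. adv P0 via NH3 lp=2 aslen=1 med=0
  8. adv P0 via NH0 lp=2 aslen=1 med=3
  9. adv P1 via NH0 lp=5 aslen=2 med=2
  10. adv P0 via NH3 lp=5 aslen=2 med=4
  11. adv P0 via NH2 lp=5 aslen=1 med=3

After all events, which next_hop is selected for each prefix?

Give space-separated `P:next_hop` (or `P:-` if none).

Answer: P0:NH2 P1:NH0

Derivation:
Op 1: best P0=NH1 P1=-
Op 2: best P0=NH1 P1=NH0
Op 3: best P0=NH1 P1=NH0
Op 4: best P0=NH1 P1=NH3
Op 5: best P0=NH1 P1=NH3
Op 6: best P0=NH1 P1=NH3
Op 7: best P0=NH3 P1=NH3
Op 8: best P0=NH3 P1=NH3
Op 9: best P0=NH3 P1=NH0
Op 10: best P0=NH3 P1=NH0
Op 11: best P0=NH2 P1=NH0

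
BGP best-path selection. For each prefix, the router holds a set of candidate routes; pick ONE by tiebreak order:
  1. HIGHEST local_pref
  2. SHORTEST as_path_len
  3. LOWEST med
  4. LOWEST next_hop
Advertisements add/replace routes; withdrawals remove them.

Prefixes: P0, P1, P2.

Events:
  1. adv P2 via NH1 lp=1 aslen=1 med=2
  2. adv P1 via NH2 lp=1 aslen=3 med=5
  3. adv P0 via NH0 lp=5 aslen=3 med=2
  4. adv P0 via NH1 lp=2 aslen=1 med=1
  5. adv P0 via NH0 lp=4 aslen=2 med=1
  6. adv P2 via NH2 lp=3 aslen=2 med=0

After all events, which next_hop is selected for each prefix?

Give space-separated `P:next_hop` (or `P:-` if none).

Op 1: best P0=- P1=- P2=NH1
Op 2: best P0=- P1=NH2 P2=NH1
Op 3: best P0=NH0 P1=NH2 P2=NH1
Op 4: best P0=NH0 P1=NH2 P2=NH1
Op 5: best P0=NH0 P1=NH2 P2=NH1
Op 6: best P0=NH0 P1=NH2 P2=NH2

Answer: P0:NH0 P1:NH2 P2:NH2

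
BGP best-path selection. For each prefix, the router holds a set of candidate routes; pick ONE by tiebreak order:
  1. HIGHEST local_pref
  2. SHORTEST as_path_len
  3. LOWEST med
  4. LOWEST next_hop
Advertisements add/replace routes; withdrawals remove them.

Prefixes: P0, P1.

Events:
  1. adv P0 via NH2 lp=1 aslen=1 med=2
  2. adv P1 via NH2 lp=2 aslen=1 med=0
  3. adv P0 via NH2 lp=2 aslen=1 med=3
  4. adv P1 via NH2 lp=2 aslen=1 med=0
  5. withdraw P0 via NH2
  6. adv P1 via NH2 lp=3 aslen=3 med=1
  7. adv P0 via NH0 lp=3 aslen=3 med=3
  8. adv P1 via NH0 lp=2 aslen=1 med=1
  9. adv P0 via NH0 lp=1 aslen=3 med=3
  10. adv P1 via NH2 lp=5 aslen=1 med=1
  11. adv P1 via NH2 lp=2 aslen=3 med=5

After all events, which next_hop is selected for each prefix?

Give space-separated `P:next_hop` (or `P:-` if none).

Op 1: best P0=NH2 P1=-
Op 2: best P0=NH2 P1=NH2
Op 3: best P0=NH2 P1=NH2
Op 4: best P0=NH2 P1=NH2
Op 5: best P0=- P1=NH2
Op 6: best P0=- P1=NH2
Op 7: best P0=NH0 P1=NH2
Op 8: best P0=NH0 P1=NH2
Op 9: best P0=NH0 P1=NH2
Op 10: best P0=NH0 P1=NH2
Op 11: best P0=NH0 P1=NH0

Answer: P0:NH0 P1:NH0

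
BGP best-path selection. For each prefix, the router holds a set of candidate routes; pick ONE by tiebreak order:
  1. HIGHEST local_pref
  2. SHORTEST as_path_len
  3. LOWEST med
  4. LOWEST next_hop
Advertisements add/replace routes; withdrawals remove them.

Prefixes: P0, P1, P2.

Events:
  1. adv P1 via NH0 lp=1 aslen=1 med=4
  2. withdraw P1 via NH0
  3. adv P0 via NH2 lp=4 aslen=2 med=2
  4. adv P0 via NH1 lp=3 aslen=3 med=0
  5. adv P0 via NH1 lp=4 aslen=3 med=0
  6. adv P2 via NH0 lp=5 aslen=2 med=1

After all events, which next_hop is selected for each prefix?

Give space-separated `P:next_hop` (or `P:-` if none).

Answer: P0:NH2 P1:- P2:NH0

Derivation:
Op 1: best P0=- P1=NH0 P2=-
Op 2: best P0=- P1=- P2=-
Op 3: best P0=NH2 P1=- P2=-
Op 4: best P0=NH2 P1=- P2=-
Op 5: best P0=NH2 P1=- P2=-
Op 6: best P0=NH2 P1=- P2=NH0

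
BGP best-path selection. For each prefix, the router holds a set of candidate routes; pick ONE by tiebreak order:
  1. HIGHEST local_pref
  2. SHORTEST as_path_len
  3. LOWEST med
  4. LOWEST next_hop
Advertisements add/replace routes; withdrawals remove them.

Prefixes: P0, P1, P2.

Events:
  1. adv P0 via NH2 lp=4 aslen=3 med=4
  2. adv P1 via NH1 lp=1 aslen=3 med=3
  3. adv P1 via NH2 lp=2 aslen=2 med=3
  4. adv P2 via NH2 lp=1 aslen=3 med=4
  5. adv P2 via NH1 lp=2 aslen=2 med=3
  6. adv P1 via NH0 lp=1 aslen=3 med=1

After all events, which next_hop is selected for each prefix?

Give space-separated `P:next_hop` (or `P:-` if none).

Answer: P0:NH2 P1:NH2 P2:NH1

Derivation:
Op 1: best P0=NH2 P1=- P2=-
Op 2: best P0=NH2 P1=NH1 P2=-
Op 3: best P0=NH2 P1=NH2 P2=-
Op 4: best P0=NH2 P1=NH2 P2=NH2
Op 5: best P0=NH2 P1=NH2 P2=NH1
Op 6: best P0=NH2 P1=NH2 P2=NH1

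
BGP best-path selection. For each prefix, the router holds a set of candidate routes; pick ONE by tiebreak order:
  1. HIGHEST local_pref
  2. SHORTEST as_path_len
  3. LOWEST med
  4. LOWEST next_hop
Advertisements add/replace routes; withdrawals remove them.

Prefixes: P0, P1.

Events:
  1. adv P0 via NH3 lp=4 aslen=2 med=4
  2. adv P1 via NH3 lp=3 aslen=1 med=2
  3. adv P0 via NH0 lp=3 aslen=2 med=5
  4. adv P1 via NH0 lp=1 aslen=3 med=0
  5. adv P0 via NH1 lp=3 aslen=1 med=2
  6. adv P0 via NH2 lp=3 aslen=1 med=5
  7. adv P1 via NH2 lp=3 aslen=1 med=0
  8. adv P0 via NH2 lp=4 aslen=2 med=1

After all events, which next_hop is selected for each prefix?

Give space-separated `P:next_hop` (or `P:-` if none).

Answer: P0:NH2 P1:NH2

Derivation:
Op 1: best P0=NH3 P1=-
Op 2: best P0=NH3 P1=NH3
Op 3: best P0=NH3 P1=NH3
Op 4: best P0=NH3 P1=NH3
Op 5: best P0=NH3 P1=NH3
Op 6: best P0=NH3 P1=NH3
Op 7: best P0=NH3 P1=NH2
Op 8: best P0=NH2 P1=NH2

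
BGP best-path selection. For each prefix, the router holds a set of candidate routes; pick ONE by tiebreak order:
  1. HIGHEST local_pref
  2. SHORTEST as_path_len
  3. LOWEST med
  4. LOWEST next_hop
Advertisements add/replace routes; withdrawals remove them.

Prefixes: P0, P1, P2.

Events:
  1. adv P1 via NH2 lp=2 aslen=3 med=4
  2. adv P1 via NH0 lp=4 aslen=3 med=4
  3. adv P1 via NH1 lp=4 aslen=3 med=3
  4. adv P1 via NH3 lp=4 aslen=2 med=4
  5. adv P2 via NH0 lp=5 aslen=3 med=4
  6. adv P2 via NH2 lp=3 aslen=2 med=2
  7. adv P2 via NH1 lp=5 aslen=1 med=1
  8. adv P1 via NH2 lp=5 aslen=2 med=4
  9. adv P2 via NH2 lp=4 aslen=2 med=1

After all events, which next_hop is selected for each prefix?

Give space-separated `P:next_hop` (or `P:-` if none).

Op 1: best P0=- P1=NH2 P2=-
Op 2: best P0=- P1=NH0 P2=-
Op 3: best P0=- P1=NH1 P2=-
Op 4: best P0=- P1=NH3 P2=-
Op 5: best P0=- P1=NH3 P2=NH0
Op 6: best P0=- P1=NH3 P2=NH0
Op 7: best P0=- P1=NH3 P2=NH1
Op 8: best P0=- P1=NH2 P2=NH1
Op 9: best P0=- P1=NH2 P2=NH1

Answer: P0:- P1:NH2 P2:NH1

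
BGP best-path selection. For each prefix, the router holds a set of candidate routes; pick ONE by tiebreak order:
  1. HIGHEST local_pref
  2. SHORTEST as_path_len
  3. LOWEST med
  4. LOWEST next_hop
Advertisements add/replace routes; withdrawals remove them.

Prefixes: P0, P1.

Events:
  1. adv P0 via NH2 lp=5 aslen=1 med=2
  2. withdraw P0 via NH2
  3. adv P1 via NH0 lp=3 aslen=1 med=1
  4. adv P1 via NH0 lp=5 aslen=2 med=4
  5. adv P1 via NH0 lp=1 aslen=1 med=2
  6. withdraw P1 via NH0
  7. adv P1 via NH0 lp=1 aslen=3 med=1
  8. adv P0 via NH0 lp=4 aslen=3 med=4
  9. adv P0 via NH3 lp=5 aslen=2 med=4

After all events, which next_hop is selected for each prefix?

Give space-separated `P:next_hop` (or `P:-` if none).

Answer: P0:NH3 P1:NH0

Derivation:
Op 1: best P0=NH2 P1=-
Op 2: best P0=- P1=-
Op 3: best P0=- P1=NH0
Op 4: best P0=- P1=NH0
Op 5: best P0=- P1=NH0
Op 6: best P0=- P1=-
Op 7: best P0=- P1=NH0
Op 8: best P0=NH0 P1=NH0
Op 9: best P0=NH3 P1=NH0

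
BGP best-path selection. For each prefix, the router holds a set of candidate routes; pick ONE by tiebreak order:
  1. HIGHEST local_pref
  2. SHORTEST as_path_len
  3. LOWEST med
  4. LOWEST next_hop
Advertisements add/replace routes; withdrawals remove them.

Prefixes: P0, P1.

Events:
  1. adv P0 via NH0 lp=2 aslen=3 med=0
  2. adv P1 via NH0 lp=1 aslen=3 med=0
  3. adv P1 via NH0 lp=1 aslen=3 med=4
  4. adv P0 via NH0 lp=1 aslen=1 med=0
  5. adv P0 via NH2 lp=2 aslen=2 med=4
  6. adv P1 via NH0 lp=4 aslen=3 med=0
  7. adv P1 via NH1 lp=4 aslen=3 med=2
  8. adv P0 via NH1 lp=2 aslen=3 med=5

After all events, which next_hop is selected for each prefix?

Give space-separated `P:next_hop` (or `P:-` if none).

Answer: P0:NH2 P1:NH0

Derivation:
Op 1: best P0=NH0 P1=-
Op 2: best P0=NH0 P1=NH0
Op 3: best P0=NH0 P1=NH0
Op 4: best P0=NH0 P1=NH0
Op 5: best P0=NH2 P1=NH0
Op 6: best P0=NH2 P1=NH0
Op 7: best P0=NH2 P1=NH0
Op 8: best P0=NH2 P1=NH0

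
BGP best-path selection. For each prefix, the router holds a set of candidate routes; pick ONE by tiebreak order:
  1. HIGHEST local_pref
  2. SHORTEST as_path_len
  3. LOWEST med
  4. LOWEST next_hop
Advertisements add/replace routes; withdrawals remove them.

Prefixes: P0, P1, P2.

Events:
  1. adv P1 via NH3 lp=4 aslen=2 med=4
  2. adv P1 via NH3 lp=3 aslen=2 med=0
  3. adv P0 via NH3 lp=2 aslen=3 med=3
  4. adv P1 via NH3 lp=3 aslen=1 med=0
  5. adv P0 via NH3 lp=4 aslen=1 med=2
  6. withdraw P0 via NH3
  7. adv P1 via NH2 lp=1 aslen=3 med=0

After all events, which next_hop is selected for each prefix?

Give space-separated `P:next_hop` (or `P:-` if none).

Op 1: best P0=- P1=NH3 P2=-
Op 2: best P0=- P1=NH3 P2=-
Op 3: best P0=NH3 P1=NH3 P2=-
Op 4: best P0=NH3 P1=NH3 P2=-
Op 5: best P0=NH3 P1=NH3 P2=-
Op 6: best P0=- P1=NH3 P2=-
Op 7: best P0=- P1=NH3 P2=-

Answer: P0:- P1:NH3 P2:-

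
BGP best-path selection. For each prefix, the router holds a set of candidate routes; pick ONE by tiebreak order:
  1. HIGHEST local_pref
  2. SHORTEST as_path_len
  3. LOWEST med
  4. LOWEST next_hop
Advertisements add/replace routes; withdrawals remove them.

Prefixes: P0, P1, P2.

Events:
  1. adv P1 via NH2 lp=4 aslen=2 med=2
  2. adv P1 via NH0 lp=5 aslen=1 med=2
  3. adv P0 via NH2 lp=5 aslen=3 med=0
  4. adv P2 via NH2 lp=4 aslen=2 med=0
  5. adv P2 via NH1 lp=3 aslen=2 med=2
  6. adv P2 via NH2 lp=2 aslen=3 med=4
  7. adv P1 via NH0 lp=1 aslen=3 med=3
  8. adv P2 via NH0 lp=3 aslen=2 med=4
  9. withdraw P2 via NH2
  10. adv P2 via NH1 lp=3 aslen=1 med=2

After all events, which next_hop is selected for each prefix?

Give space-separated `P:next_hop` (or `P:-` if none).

Answer: P0:NH2 P1:NH2 P2:NH1

Derivation:
Op 1: best P0=- P1=NH2 P2=-
Op 2: best P0=- P1=NH0 P2=-
Op 3: best P0=NH2 P1=NH0 P2=-
Op 4: best P0=NH2 P1=NH0 P2=NH2
Op 5: best P0=NH2 P1=NH0 P2=NH2
Op 6: best P0=NH2 P1=NH0 P2=NH1
Op 7: best P0=NH2 P1=NH2 P2=NH1
Op 8: best P0=NH2 P1=NH2 P2=NH1
Op 9: best P0=NH2 P1=NH2 P2=NH1
Op 10: best P0=NH2 P1=NH2 P2=NH1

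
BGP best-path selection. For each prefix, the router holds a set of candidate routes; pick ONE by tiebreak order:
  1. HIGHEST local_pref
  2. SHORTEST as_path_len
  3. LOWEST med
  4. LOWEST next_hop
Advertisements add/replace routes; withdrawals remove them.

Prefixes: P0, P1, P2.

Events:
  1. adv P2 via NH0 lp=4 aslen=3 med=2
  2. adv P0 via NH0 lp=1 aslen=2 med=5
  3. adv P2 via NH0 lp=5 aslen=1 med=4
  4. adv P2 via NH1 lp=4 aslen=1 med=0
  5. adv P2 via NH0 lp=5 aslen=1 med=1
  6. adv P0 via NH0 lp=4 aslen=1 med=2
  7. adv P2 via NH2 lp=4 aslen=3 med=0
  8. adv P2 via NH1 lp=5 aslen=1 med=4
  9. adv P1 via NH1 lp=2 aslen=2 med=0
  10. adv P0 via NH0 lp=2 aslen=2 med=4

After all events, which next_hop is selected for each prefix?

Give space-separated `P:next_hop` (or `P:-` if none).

Op 1: best P0=- P1=- P2=NH0
Op 2: best P0=NH0 P1=- P2=NH0
Op 3: best P0=NH0 P1=- P2=NH0
Op 4: best P0=NH0 P1=- P2=NH0
Op 5: best P0=NH0 P1=- P2=NH0
Op 6: best P0=NH0 P1=- P2=NH0
Op 7: best P0=NH0 P1=- P2=NH0
Op 8: best P0=NH0 P1=- P2=NH0
Op 9: best P0=NH0 P1=NH1 P2=NH0
Op 10: best P0=NH0 P1=NH1 P2=NH0

Answer: P0:NH0 P1:NH1 P2:NH0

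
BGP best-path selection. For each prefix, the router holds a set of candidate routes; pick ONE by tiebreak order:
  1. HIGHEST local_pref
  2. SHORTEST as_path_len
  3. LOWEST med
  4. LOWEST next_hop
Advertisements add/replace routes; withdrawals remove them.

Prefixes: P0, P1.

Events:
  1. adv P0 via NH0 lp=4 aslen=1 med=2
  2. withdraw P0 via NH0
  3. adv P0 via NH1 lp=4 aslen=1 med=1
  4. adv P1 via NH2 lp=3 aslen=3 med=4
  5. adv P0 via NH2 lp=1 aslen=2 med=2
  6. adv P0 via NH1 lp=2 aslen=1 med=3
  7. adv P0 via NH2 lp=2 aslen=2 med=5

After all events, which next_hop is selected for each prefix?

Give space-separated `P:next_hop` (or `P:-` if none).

Answer: P0:NH1 P1:NH2

Derivation:
Op 1: best P0=NH0 P1=-
Op 2: best P0=- P1=-
Op 3: best P0=NH1 P1=-
Op 4: best P0=NH1 P1=NH2
Op 5: best P0=NH1 P1=NH2
Op 6: best P0=NH1 P1=NH2
Op 7: best P0=NH1 P1=NH2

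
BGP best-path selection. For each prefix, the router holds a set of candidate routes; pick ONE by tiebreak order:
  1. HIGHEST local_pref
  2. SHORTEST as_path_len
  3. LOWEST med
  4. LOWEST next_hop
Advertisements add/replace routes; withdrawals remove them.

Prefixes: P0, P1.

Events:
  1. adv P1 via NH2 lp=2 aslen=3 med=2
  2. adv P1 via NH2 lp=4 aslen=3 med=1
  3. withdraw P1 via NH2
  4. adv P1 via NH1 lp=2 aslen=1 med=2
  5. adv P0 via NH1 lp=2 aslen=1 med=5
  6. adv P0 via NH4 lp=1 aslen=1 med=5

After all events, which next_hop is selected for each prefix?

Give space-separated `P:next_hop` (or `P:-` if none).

Answer: P0:NH1 P1:NH1

Derivation:
Op 1: best P0=- P1=NH2
Op 2: best P0=- P1=NH2
Op 3: best P0=- P1=-
Op 4: best P0=- P1=NH1
Op 5: best P0=NH1 P1=NH1
Op 6: best P0=NH1 P1=NH1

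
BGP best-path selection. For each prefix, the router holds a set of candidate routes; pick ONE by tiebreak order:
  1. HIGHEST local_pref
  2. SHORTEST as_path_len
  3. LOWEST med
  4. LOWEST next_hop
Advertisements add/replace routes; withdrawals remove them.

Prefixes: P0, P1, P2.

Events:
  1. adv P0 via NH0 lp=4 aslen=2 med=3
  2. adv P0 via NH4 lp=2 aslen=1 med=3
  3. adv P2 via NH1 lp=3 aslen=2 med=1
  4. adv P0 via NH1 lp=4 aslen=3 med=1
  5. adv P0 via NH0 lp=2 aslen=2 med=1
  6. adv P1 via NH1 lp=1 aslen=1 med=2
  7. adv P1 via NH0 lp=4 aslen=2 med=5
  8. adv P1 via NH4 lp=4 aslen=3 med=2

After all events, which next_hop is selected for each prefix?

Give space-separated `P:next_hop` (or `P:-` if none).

Answer: P0:NH1 P1:NH0 P2:NH1

Derivation:
Op 1: best P0=NH0 P1=- P2=-
Op 2: best P0=NH0 P1=- P2=-
Op 3: best P0=NH0 P1=- P2=NH1
Op 4: best P0=NH0 P1=- P2=NH1
Op 5: best P0=NH1 P1=- P2=NH1
Op 6: best P0=NH1 P1=NH1 P2=NH1
Op 7: best P0=NH1 P1=NH0 P2=NH1
Op 8: best P0=NH1 P1=NH0 P2=NH1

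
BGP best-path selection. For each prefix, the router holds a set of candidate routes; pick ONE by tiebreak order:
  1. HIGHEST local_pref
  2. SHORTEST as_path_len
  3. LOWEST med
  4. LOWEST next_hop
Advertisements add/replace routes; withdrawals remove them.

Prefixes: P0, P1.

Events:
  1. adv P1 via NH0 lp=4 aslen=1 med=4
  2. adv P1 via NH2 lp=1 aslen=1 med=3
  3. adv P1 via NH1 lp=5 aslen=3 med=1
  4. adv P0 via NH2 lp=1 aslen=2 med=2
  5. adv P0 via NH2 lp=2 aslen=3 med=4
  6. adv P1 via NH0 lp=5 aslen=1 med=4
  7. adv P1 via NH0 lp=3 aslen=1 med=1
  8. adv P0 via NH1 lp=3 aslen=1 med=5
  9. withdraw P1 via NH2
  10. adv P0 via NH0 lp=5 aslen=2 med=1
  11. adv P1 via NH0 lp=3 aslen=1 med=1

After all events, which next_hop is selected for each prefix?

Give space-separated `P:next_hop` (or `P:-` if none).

Answer: P0:NH0 P1:NH1

Derivation:
Op 1: best P0=- P1=NH0
Op 2: best P0=- P1=NH0
Op 3: best P0=- P1=NH1
Op 4: best P0=NH2 P1=NH1
Op 5: best P0=NH2 P1=NH1
Op 6: best P0=NH2 P1=NH0
Op 7: best P0=NH2 P1=NH1
Op 8: best P0=NH1 P1=NH1
Op 9: best P0=NH1 P1=NH1
Op 10: best P0=NH0 P1=NH1
Op 11: best P0=NH0 P1=NH1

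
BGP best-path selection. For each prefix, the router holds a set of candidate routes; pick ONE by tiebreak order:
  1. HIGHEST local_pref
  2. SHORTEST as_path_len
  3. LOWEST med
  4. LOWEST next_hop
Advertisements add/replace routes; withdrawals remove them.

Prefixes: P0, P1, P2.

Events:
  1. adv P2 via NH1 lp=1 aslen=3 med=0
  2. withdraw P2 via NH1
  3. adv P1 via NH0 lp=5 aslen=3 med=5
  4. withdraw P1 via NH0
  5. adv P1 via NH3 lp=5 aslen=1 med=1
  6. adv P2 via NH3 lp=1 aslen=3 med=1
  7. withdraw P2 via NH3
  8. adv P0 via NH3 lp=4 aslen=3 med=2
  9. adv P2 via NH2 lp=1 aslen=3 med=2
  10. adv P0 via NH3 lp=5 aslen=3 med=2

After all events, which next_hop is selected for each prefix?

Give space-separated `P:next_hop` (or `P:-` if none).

Op 1: best P0=- P1=- P2=NH1
Op 2: best P0=- P1=- P2=-
Op 3: best P0=- P1=NH0 P2=-
Op 4: best P0=- P1=- P2=-
Op 5: best P0=- P1=NH3 P2=-
Op 6: best P0=- P1=NH3 P2=NH3
Op 7: best P0=- P1=NH3 P2=-
Op 8: best P0=NH3 P1=NH3 P2=-
Op 9: best P0=NH3 P1=NH3 P2=NH2
Op 10: best P0=NH3 P1=NH3 P2=NH2

Answer: P0:NH3 P1:NH3 P2:NH2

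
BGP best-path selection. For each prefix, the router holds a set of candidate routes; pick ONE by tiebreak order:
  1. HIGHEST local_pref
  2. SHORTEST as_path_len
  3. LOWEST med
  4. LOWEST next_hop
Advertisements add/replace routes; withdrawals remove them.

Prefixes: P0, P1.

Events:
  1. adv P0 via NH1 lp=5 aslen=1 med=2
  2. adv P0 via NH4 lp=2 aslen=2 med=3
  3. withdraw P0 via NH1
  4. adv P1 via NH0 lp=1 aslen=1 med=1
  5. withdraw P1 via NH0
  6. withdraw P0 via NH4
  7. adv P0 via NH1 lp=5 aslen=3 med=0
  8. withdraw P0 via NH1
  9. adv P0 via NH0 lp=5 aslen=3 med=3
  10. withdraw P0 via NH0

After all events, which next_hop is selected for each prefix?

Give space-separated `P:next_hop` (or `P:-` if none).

Op 1: best P0=NH1 P1=-
Op 2: best P0=NH1 P1=-
Op 3: best P0=NH4 P1=-
Op 4: best P0=NH4 P1=NH0
Op 5: best P0=NH4 P1=-
Op 6: best P0=- P1=-
Op 7: best P0=NH1 P1=-
Op 8: best P0=- P1=-
Op 9: best P0=NH0 P1=-
Op 10: best P0=- P1=-

Answer: P0:- P1:-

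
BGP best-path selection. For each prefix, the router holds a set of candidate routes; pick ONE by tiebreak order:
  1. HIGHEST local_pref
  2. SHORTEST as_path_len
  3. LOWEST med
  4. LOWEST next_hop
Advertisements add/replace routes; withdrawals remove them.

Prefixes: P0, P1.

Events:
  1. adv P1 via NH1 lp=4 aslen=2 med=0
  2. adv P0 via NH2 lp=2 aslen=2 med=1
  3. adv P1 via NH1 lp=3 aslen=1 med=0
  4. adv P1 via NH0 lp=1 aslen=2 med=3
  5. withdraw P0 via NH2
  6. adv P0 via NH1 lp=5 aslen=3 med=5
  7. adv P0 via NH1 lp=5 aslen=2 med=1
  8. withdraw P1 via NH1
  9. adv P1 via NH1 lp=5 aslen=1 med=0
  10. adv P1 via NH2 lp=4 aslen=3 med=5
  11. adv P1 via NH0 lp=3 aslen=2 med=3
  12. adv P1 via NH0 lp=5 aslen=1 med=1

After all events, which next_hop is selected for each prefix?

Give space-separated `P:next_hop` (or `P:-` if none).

Op 1: best P0=- P1=NH1
Op 2: best P0=NH2 P1=NH1
Op 3: best P0=NH2 P1=NH1
Op 4: best P0=NH2 P1=NH1
Op 5: best P0=- P1=NH1
Op 6: best P0=NH1 P1=NH1
Op 7: best P0=NH1 P1=NH1
Op 8: best P0=NH1 P1=NH0
Op 9: best P0=NH1 P1=NH1
Op 10: best P0=NH1 P1=NH1
Op 11: best P0=NH1 P1=NH1
Op 12: best P0=NH1 P1=NH1

Answer: P0:NH1 P1:NH1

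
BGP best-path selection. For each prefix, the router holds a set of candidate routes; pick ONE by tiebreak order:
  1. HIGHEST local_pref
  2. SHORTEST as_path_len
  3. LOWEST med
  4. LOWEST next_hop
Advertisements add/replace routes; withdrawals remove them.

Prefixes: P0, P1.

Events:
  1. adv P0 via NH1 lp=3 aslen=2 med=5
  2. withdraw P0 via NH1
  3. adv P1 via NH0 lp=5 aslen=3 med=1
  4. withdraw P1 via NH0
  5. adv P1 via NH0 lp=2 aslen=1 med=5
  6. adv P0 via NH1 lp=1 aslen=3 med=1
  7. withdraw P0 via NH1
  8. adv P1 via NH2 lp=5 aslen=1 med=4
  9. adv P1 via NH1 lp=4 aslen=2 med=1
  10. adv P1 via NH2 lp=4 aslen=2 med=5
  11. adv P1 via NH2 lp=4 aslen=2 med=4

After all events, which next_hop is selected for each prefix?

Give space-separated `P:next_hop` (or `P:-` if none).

Op 1: best P0=NH1 P1=-
Op 2: best P0=- P1=-
Op 3: best P0=- P1=NH0
Op 4: best P0=- P1=-
Op 5: best P0=- P1=NH0
Op 6: best P0=NH1 P1=NH0
Op 7: best P0=- P1=NH0
Op 8: best P0=- P1=NH2
Op 9: best P0=- P1=NH2
Op 10: best P0=- P1=NH1
Op 11: best P0=- P1=NH1

Answer: P0:- P1:NH1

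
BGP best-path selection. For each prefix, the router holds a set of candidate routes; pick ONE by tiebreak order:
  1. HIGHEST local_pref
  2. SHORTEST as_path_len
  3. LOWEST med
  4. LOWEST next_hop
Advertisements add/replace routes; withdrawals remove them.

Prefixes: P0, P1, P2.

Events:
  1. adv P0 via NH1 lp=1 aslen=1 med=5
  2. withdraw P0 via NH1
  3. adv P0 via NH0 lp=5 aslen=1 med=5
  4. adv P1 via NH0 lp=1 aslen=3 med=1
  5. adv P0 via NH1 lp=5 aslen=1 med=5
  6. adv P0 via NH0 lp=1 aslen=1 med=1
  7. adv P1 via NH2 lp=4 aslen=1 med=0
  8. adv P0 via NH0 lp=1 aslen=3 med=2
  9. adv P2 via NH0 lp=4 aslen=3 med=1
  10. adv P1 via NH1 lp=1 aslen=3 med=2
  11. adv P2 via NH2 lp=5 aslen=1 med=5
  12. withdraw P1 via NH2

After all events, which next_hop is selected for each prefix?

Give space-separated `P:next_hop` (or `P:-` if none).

Answer: P0:NH1 P1:NH0 P2:NH2

Derivation:
Op 1: best P0=NH1 P1=- P2=-
Op 2: best P0=- P1=- P2=-
Op 3: best P0=NH0 P1=- P2=-
Op 4: best P0=NH0 P1=NH0 P2=-
Op 5: best P0=NH0 P1=NH0 P2=-
Op 6: best P0=NH1 P1=NH0 P2=-
Op 7: best P0=NH1 P1=NH2 P2=-
Op 8: best P0=NH1 P1=NH2 P2=-
Op 9: best P0=NH1 P1=NH2 P2=NH0
Op 10: best P0=NH1 P1=NH2 P2=NH0
Op 11: best P0=NH1 P1=NH2 P2=NH2
Op 12: best P0=NH1 P1=NH0 P2=NH2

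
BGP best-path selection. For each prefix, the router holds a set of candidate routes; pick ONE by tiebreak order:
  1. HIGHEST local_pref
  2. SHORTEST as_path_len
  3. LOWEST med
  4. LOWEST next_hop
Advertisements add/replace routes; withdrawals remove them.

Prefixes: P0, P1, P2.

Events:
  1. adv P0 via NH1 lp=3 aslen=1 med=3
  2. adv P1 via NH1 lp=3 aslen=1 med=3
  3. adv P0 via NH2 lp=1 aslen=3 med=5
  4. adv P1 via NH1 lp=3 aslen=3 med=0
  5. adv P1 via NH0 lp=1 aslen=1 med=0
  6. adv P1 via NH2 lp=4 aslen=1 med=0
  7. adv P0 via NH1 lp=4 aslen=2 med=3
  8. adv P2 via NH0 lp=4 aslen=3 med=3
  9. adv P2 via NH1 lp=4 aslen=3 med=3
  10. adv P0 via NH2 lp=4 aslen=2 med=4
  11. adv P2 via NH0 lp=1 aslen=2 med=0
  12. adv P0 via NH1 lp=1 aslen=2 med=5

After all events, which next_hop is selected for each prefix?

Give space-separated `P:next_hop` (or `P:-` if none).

Answer: P0:NH2 P1:NH2 P2:NH1

Derivation:
Op 1: best P0=NH1 P1=- P2=-
Op 2: best P0=NH1 P1=NH1 P2=-
Op 3: best P0=NH1 P1=NH1 P2=-
Op 4: best P0=NH1 P1=NH1 P2=-
Op 5: best P0=NH1 P1=NH1 P2=-
Op 6: best P0=NH1 P1=NH2 P2=-
Op 7: best P0=NH1 P1=NH2 P2=-
Op 8: best P0=NH1 P1=NH2 P2=NH0
Op 9: best P0=NH1 P1=NH2 P2=NH0
Op 10: best P0=NH1 P1=NH2 P2=NH0
Op 11: best P0=NH1 P1=NH2 P2=NH1
Op 12: best P0=NH2 P1=NH2 P2=NH1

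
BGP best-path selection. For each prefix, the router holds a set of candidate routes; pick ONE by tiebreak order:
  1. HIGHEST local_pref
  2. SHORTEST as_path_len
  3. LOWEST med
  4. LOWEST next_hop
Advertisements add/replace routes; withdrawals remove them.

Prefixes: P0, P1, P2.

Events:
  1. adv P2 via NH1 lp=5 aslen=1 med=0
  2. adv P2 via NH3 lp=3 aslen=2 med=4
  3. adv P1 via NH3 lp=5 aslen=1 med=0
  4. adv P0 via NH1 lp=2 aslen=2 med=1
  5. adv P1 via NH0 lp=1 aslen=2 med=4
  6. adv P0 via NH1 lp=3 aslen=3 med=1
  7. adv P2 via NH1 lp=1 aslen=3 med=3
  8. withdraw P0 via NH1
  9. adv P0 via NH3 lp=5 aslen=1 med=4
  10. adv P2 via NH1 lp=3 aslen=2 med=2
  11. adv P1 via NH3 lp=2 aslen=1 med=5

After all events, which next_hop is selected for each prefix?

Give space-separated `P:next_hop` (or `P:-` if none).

Answer: P0:NH3 P1:NH3 P2:NH1

Derivation:
Op 1: best P0=- P1=- P2=NH1
Op 2: best P0=- P1=- P2=NH1
Op 3: best P0=- P1=NH3 P2=NH1
Op 4: best P0=NH1 P1=NH3 P2=NH1
Op 5: best P0=NH1 P1=NH3 P2=NH1
Op 6: best P0=NH1 P1=NH3 P2=NH1
Op 7: best P0=NH1 P1=NH3 P2=NH3
Op 8: best P0=- P1=NH3 P2=NH3
Op 9: best P0=NH3 P1=NH3 P2=NH3
Op 10: best P0=NH3 P1=NH3 P2=NH1
Op 11: best P0=NH3 P1=NH3 P2=NH1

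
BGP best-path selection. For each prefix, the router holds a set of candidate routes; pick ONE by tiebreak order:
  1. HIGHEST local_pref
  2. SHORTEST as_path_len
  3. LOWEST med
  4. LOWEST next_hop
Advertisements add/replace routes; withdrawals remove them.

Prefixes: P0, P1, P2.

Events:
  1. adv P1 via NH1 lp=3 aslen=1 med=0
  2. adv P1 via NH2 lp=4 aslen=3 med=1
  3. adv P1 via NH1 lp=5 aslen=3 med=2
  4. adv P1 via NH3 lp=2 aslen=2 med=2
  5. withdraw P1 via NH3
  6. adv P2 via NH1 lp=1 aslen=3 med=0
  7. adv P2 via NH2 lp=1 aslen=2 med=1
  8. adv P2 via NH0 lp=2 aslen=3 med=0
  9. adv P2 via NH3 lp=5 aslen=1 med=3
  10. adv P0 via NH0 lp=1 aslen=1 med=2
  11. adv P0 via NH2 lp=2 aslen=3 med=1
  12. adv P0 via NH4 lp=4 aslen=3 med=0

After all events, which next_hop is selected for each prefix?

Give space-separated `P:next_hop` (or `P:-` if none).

Answer: P0:NH4 P1:NH1 P2:NH3

Derivation:
Op 1: best P0=- P1=NH1 P2=-
Op 2: best P0=- P1=NH2 P2=-
Op 3: best P0=- P1=NH1 P2=-
Op 4: best P0=- P1=NH1 P2=-
Op 5: best P0=- P1=NH1 P2=-
Op 6: best P0=- P1=NH1 P2=NH1
Op 7: best P0=- P1=NH1 P2=NH2
Op 8: best P0=- P1=NH1 P2=NH0
Op 9: best P0=- P1=NH1 P2=NH3
Op 10: best P0=NH0 P1=NH1 P2=NH3
Op 11: best P0=NH2 P1=NH1 P2=NH3
Op 12: best P0=NH4 P1=NH1 P2=NH3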